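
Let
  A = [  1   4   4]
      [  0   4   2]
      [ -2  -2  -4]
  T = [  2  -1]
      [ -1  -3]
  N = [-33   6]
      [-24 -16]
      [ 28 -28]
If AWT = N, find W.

Left-multiply by A⁻¹ and right-multiply by T⁻¹: W = A⁻¹NT⁻¹.
A has determinant 4; A⁻¹ = [[-3, 2, -2], [-1, 1, -1/2], [2, -3/2, 1]].
T has determinant -7; T⁻¹ = [[3/7, -1/7], [-1/7, -2/7]].
A⁻¹N = [[-5, 6], [-5, -8], [-2, 8]].
W = (A⁻¹N)T⁻¹ = [[-3, -1], [-1, 3], [-2, -2]].

W = [[-3, -1], [-1, 3], [-2, -2]]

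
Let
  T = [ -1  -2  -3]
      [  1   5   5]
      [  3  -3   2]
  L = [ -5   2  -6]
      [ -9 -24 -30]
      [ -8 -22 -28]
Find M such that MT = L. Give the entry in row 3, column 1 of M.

6

Since T sits to the right of M, M = LT⁻¹.
det T = 3, so T⁻¹ = [[25/3, 13/3, 5/3], [13/3, 7/3, 2/3], [-6, -3, -1]].
M = LT⁻¹ = [[-5, 2, -6], [-9, -24, -30], [-8, -22, -28]] · [[25/3, 13/3, 5/3], [13/3, 7/3, 2/3], [-6, -3, -1]] = [[3, 1, -1], [1, -5, -1], [6, -2, 0]].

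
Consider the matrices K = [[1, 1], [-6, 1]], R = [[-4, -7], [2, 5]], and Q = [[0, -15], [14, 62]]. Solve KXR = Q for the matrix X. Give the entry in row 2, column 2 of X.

Left-multiply by K⁻¹ and right-multiply by R⁻¹: X = K⁻¹QR⁻¹.
det K = 7, so K⁻¹ = [[1/7, -1/7], [6/7, 1/7]].
R has determinant -6; R⁻¹ = [[-5/6, -7/6], [1/3, 2/3]].
K⁻¹Q = [[-2, -11], [2, -4]].
X = (K⁻¹Q)R⁻¹ = [[-2, -5], [-3, -5]].

-5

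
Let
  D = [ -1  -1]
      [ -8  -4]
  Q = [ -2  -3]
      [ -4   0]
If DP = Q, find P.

P = [[-1, -3], [3, 6]]

Since D multiplies P on the left, P = D⁻¹Q.
D has determinant -4; D⁻¹ = [[1, -1/4], [-2, 1/4]].
P = D⁻¹Q = [[1, -1/4], [-2, 1/4]] · [[-2, -3], [-4, 0]] = [[-1, -3], [3, 6]].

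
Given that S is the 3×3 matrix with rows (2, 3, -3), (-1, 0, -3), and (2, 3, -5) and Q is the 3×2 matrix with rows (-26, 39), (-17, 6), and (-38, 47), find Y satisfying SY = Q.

Since S multiplies Y on the left, Y = S⁻¹Q.
S has determinant -6; S⁻¹ = [[-3/2, -1, 3/2], [11/6, 2/3, -3/2], [1/2, 0, -1/2]].
Y = S⁻¹Q = [[-3/2, -1, 3/2], [11/6, 2/3, -3/2], [1/2, 0, -1/2]] · [[-26, 39], [-17, 6], [-38, 47]] = [[-1, 6], [-2, 5], [6, -4]].

Y = [[-1, 6], [-2, 5], [6, -4]]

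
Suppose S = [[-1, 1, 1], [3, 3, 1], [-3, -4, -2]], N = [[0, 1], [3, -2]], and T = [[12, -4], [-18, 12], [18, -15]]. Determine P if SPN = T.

P = [[-1, -4], [0, 3], [3, -3]]

Isolating P: multiply by S⁻¹ from the left and N⁻¹ from the right, so P = S⁻¹TN⁻¹.
S has determinant 2; S⁻¹ = [[-1, -1, -1], [3/2, 5/2, 2], [-3/2, -7/2, -3]].
det N = -3, so N⁻¹ = [[2/3, 1/3], [1, 0]].
S⁻¹T = [[-12, 7], [9, -6], [-9, 9]].
P = (S⁻¹T)N⁻¹ = [[-1, -4], [0, 3], [3, -3]].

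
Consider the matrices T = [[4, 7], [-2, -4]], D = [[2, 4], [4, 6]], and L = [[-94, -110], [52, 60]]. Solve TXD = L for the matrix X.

X = [[-1, -1], [5, -5]]

X = T⁻¹LD⁻¹ (apply T⁻¹ on the left and D⁻¹ on the right).
det T = -2; the adjugate gives T⁻¹ = [[2, 7/2], [-1, -2]].
det D = -4; the adjugate gives D⁻¹ = [[-3/2, 1], [1, -1/2]].
T⁻¹L = [[-6, -10], [-10, -10]].
X = (T⁻¹L)D⁻¹ = [[-1, -1], [5, -5]].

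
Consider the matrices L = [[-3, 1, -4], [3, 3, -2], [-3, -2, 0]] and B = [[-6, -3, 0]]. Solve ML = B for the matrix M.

Since L sits to the right of M, M = BL⁻¹.
L has determinant 6; L⁻¹ = [[-2/3, 4/3, 5/3], [1, -2, -3], [1/2, -3/2, -2]].
M = BL⁻¹ = [[-6, -3, 0]] · [[-2/3, 4/3, 5/3], [1, -2, -3], [1/2, -3/2, -2]] = [[1, -2, -1]].

M = [[1, -2, -1]]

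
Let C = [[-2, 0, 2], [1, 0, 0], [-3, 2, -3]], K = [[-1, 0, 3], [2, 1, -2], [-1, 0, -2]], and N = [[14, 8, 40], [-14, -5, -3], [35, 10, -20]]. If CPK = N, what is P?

Isolating P: multiply by C⁻¹ from the left and K⁻¹ from the right, so P = C⁻¹NK⁻¹.
det C = 4; the adjugate gives C⁻¹ = [[0, 1, 0], [3/4, 3, 1/2], [1/2, 1, 0]].
K has determinant 5; K⁻¹ = [[-2/5, 0, -3/5], [6/5, 1, 4/5], [1/5, 0, -1/5]].
C⁻¹N = [[-14, -5, -3], [-14, -4, 11], [-7, -1, 17]].
P = (C⁻¹N)K⁻¹ = [[-1, -5, 5], [3, -4, 3], [5, -1, 0]].

P = [[-1, -5, 5], [3, -4, 3], [5, -1, 0]]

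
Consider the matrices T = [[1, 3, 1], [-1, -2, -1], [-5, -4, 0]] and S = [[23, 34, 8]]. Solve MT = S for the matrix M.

M = [[6, -2, -3]]

T is on the right of M, so right-multiply by T⁻¹: M = ST⁻¹.
det T = 5, so T⁻¹ = [[-4/5, -4/5, -1/5], [1, 1, 0], [-6/5, -11/5, 1/5]].
M = ST⁻¹ = [[23, 34, 8]] · [[-4/5, -4/5, -1/5], [1, 1, 0], [-6/5, -11/5, 1/5]] = [[6, -2, -3]].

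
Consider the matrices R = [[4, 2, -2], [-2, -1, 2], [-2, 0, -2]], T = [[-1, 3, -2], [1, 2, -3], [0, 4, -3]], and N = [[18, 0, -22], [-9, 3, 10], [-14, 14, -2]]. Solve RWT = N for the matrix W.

Isolating W: multiply by R⁻¹ from the left and T⁻¹ from the right, so W = R⁻¹NT⁻¹.
det R = -4, so R⁻¹ = [[-1/2, -1, -1/2], [2, 3, 1], [1/2, 1, 0]].
det T = -5, so T⁻¹ = [[-6/5, -1/5, 1], [-3/5, -3/5, 1], [-4/5, -4/5, 1]].
R⁻¹N = [[7, -10, 2], [-5, 23, -16], [0, 3, -1]].
W = (R⁻¹N)T⁻¹ = [[-4, 3, -1], [5, 0, 2], [-1, -1, 2]].

W = [[-4, 3, -1], [5, 0, 2], [-1, -1, 2]]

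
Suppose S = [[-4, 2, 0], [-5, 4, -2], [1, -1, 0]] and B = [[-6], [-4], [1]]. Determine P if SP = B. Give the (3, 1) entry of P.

Since S multiplies P on the left, P = S⁻¹B.
det S = 4; the adjugate gives S⁻¹ = [[-1/2, 0, -1], [-1/2, 0, -2], [1/4, -1/2, -3/2]].
P = S⁻¹B = [[-1/2, 0, -1], [-1/2, 0, -2], [1/4, -1/2, -3/2]] · [[-6], [-4], [1]] = [[2], [1], [-1]].

-1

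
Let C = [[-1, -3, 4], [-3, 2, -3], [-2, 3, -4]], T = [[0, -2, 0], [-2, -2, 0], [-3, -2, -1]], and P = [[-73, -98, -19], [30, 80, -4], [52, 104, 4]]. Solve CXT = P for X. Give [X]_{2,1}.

Left-multiply by C⁻¹ and right-multiply by T⁻¹: X = C⁻¹PT⁻¹.
det C = -3, so C⁻¹ = [[-1/3, 0, -1/3], [2, -4, 5], [5/3, -3, 11/3]].
det T = 4; the adjugate gives T⁻¹ = [[1/2, -1/2, 0], [-1/2, 0, 0], [-1/2, 3/2, -1]].
C⁻¹P = [[7, -2, 5], [-6, 4, -2], [-21, -22, -5]].
X = (C⁻¹P)T⁻¹ = [[2, 4, -5], [-4, 0, 2], [3, 3, 5]].

-4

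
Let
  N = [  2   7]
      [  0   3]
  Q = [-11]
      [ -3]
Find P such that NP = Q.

N is on the left of P, so left-multiply by N⁻¹: P = N⁻¹Q.
det N = 6; the adjugate gives N⁻¹ = [[1/2, -7/6], [0, 1/3]].
P = N⁻¹Q = [[1/2, -7/6], [0, 1/3]] · [[-11], [-3]] = [[-2], [-1]].

P = [[-2], [-1]]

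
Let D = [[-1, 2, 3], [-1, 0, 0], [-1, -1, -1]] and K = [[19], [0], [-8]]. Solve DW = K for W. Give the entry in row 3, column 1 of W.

Left-multiplying both sides by D⁻¹ gives W = D⁻¹K.
det D = 1; the adjugate gives D⁻¹ = [[0, -1, 0], [-1, 4, -3], [1, -3, 2]].
W = D⁻¹K = [[0, -1, 0], [-1, 4, -3], [1, -3, 2]] · [[19], [0], [-8]] = [[0], [5], [3]].

3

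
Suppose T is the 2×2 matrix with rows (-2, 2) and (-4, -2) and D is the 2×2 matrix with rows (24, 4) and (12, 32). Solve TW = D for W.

T is on the left of W, so left-multiply by T⁻¹: W = T⁻¹D.
det T = 12; the adjugate gives T⁻¹ = [[-1/6, -1/6], [1/3, -1/6]].
W = T⁻¹D = [[-1/6, -1/6], [1/3, -1/6]] · [[24, 4], [12, 32]] = [[-6, -6], [6, -4]].

W = [[-6, -6], [6, -4]]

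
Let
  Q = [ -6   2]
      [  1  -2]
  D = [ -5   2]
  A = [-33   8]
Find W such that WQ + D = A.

WQ = A − D = [[-28, 6]].
Right-multiplying both sides by Q⁻¹ gives W = (A − D)Q⁻¹.
det Q = 10; the adjugate gives Q⁻¹ = [[-1/5, -1/5], [-1/10, -3/5]].
W = (A − D)Q⁻¹ = [[5, 2]].

W = [[5, 2]]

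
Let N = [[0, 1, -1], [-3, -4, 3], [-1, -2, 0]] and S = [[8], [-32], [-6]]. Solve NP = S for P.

P = [[2], [2], [-6]]

N is on the left of P, so left-multiply by N⁻¹: P = N⁻¹S.
det N = -5, so N⁻¹ = [[-6/5, -2/5, 1/5], [3/5, 1/5, -3/5], [-2/5, 1/5, -3/5]].
P = N⁻¹S = [[-6/5, -2/5, 1/5], [3/5, 1/5, -3/5], [-2/5, 1/5, -3/5]] · [[8], [-32], [-6]] = [[2], [2], [-6]].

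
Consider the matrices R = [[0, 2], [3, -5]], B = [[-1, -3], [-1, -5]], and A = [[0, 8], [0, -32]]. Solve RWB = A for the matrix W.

W = [[-2, 2], [2, -2]]

Left-multiply by R⁻¹ and right-multiply by B⁻¹: W = R⁻¹AB⁻¹.
det R = -6; the adjugate gives R⁻¹ = [[5/6, 1/3], [1/2, 0]].
det B = 2, so B⁻¹ = [[-5/2, 3/2], [1/2, -1/2]].
R⁻¹A = [[0, -4], [0, 4]].
W = (R⁻¹A)B⁻¹ = [[-2, 2], [2, -2]].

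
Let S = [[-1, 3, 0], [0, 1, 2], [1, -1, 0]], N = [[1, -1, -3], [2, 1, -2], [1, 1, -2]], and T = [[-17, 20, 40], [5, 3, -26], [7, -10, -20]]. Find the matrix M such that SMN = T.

M = [[4, -1, 0], [-4, -2, 3], [4, -2, 5]]

Left-multiply by S⁻¹ and right-multiply by N⁻¹: M = S⁻¹TN⁻¹.
det S = 4, so S⁻¹ = [[1/2, 0, 3/2], [1/2, 0, 1/2], [-1/4, 1/2, -1/4]].
det N = -5; the adjugate gives N⁻¹ = [[0, 1, -1], [-2/5, -1/5, 4/5], [-1/5, 2/5, -3/5]].
S⁻¹T = [[2, -5, -10], [-5, 5, 10], [5, -1, -18]].
M = (S⁻¹T)N⁻¹ = [[4, -1, 0], [-4, -2, 3], [4, -2, 5]].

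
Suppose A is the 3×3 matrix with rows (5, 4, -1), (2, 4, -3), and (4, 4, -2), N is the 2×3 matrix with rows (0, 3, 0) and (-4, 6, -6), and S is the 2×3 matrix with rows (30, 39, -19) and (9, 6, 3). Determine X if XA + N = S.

XA = S − N = [[30, 36, -19], [13, 0, 9]].
Right-multiplying both sides by A⁻¹ gives X = (S − N)A⁻¹.
A has determinant -4; A⁻¹ = [[-1, -1, 2], [2, 3/2, -13/4], [2, 1, -3]].
X = (S − N)A⁻¹ = [[4, 5, 0], [5, -4, -1]].

X = [[4, 5, 0], [5, -4, -1]]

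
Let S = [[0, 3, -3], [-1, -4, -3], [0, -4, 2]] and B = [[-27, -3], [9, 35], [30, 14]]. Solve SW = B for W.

W = [[6, 4], [-6, -6], [3, -5]]

S is on the left of W, so left-multiply by S⁻¹: W = S⁻¹B.
S has determinant -6; S⁻¹ = [[10/3, -1, 7/2], [-1/3, 0, -1/2], [-2/3, 0, -1/2]].
W = S⁻¹B = [[10/3, -1, 7/2], [-1/3, 0, -1/2], [-2/3, 0, -1/2]] · [[-27, -3], [9, 35], [30, 14]] = [[6, 4], [-6, -6], [3, -5]].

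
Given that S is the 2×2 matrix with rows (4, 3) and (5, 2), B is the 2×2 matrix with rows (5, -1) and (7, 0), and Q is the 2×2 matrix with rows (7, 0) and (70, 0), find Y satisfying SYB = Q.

Y = [[0, 4], [0, -5]]

Y = S⁻¹QB⁻¹ (apply S⁻¹ on the left and B⁻¹ on the right).
S has determinant -7; S⁻¹ = [[-2/7, 3/7], [5/7, -4/7]].
det B = 7, so B⁻¹ = [[0, 1/7], [-1, 5/7]].
S⁻¹Q = [[28, 0], [-35, 0]].
Y = (S⁻¹Q)B⁻¹ = [[0, 4], [0, -5]].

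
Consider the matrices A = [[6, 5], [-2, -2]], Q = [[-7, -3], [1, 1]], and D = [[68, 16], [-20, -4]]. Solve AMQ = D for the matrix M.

M = A⁻¹DQ⁻¹ (apply A⁻¹ on the left and Q⁻¹ on the right).
A has determinant -2; A⁻¹ = [[1, 5/2], [-1, -3]].
Q has determinant -4; Q⁻¹ = [[-1/4, -3/4], [1/4, 7/4]].
A⁻¹D = [[18, 6], [-8, -4]].
M = (A⁻¹D)Q⁻¹ = [[-3, -3], [1, -1]].

M = [[-3, -3], [1, -1]]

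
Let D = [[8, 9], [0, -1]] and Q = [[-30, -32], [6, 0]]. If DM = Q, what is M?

Left-multiplying both sides by D⁻¹ gives M = D⁻¹Q.
det D = -8, so D⁻¹ = [[1/8, 9/8], [0, -1]].
M = D⁻¹Q = [[1/8, 9/8], [0, -1]] · [[-30, -32], [6, 0]] = [[3, -4], [-6, 0]].

M = [[3, -4], [-6, 0]]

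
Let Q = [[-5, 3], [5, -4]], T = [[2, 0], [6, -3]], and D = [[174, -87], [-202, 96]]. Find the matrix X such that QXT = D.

Left-multiply by Q⁻¹ and right-multiply by T⁻¹: X = Q⁻¹DT⁻¹.
det Q = 5, so Q⁻¹ = [[-4/5, -3/5], [-1, -1]].
T has determinant -6; T⁻¹ = [[1/2, 0], [1, -1/3]].
Q⁻¹D = [[-18, 12], [28, -9]].
X = (Q⁻¹D)T⁻¹ = [[3, -4], [5, 3]].

X = [[3, -4], [5, 3]]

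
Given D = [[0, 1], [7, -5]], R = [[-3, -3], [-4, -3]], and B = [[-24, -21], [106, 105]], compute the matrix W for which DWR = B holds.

W = [[-2, 2], [4, 3]]

Left-multiply by D⁻¹ and right-multiply by R⁻¹: W = D⁻¹BR⁻¹.
det D = -7; the adjugate gives D⁻¹ = [[5/7, 1/7], [1, 0]].
R has determinant -3; R⁻¹ = [[1, -1], [-4/3, 1]].
D⁻¹B = [[-2, 0], [-24, -21]].
W = (D⁻¹B)R⁻¹ = [[-2, 2], [4, 3]].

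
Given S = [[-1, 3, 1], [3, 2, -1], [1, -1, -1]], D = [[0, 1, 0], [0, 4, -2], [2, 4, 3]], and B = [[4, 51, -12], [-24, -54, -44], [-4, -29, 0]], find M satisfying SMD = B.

M = [[-5, -1, -5], [-1, 3, 0], [5, -1, -3]]

Left-multiply by S⁻¹ and right-multiply by D⁻¹: M = S⁻¹BD⁻¹.
det S = 4; the adjugate gives S⁻¹ = [[-3/4, 1/2, -5/4], [1/2, 0, 1/2], [-5/4, 1/2, -11/4]].
det D = -4, so D⁻¹ = [[-5, 3/4, 1/2], [1, 0, 0], [2, -1/2, 0]].
S⁻¹B = [[-10, -29, -13], [0, 11, -6], [-6, -11, -7]].
M = (S⁻¹B)D⁻¹ = [[-5, -1, -5], [-1, 3, 0], [5, -1, -3]].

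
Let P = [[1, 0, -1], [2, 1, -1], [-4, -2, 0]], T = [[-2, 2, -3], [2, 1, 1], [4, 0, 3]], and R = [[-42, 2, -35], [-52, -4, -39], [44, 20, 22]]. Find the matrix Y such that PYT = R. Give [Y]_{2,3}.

0

Y = P⁻¹RT⁻¹ (apply P⁻¹ on the left and T⁻¹ on the right).
P has determinant -2; P⁻¹ = [[1, -1, -1/2], [-2, 2, 1/2], [0, -1, -1/2]].
T has determinant 2; T⁻¹ = [[3/2, -3, 5/2], [-1, 3, -2], [-2, 4, -3]].
P⁻¹R = [[-12, -4, -7], [2, -2, 3], [30, -6, 28]].
Y = (P⁻¹R)T⁻¹ = [[0, -4, -1], [-1, 0, 0], [-5, 4, 3]].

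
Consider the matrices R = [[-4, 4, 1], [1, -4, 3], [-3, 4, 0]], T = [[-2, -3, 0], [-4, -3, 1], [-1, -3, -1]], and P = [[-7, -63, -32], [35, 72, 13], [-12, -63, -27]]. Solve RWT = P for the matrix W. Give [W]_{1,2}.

-3

Left-multiply by R⁻¹ and right-multiply by T⁻¹: W = R⁻¹PT⁻¹.
det R = 4, so R⁻¹ = [[-3, 1, 4], [-9/4, 3/4, 13/4], [-2, 1, 3]].
det T = 3; the adjugate gives T⁻¹ = [[2, -1, -1], [-5/3, 2/3, 2/3], [3, -1, -2]].
R⁻¹P = [[8, 9, 1], [3, -9, -6], [13, 9, -4]].
W = (R⁻¹P)T⁻¹ = [[4, -3, -4], [3, -3, 3], [-1, -3, 1]].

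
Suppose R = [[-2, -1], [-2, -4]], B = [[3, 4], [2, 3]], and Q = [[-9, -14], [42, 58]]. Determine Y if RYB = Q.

Y = R⁻¹QB⁻¹ (apply R⁻¹ on the left and B⁻¹ on the right).
R has determinant 6; R⁻¹ = [[-2/3, 1/6], [1/3, -1/3]].
det B = 1, so B⁻¹ = [[3, -4], [-2, 3]].
R⁻¹Q = [[13, 19], [-17, -24]].
Y = (R⁻¹Q)B⁻¹ = [[1, 5], [-3, -4]].

Y = [[1, 5], [-3, -4]]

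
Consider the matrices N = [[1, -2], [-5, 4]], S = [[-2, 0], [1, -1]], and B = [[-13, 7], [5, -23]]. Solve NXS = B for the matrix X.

X = [[-5, -3], [-4, 2]]

Left-multiply by N⁻¹ and right-multiply by S⁻¹: X = N⁻¹BS⁻¹.
det N = -6; the adjugate gives N⁻¹ = [[-2/3, -1/3], [-5/6, -1/6]].
det S = 2; the adjugate gives S⁻¹ = [[-1/2, 0], [-1/2, -1]].
N⁻¹B = [[7, 3], [10, -2]].
X = (N⁻¹B)S⁻¹ = [[-5, -3], [-4, 2]].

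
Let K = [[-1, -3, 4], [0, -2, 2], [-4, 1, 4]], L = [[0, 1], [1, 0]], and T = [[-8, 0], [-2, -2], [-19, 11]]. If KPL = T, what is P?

P = [[-5, 5], [-1, 1], [-2, 0]]

Left-multiply by K⁻¹ and right-multiply by L⁻¹: P = K⁻¹TL⁻¹.
det K = 2, so K⁻¹ = [[-5, 8, 1], [-4, 6, 1], [-4, 13/2, 1]].
det L = -1; the adjugate gives L⁻¹ = [[0, 1], [1, 0]].
K⁻¹T = [[5, -5], [1, -1], [0, -2]].
P = (K⁻¹T)L⁻¹ = [[-5, 5], [-1, 1], [-2, 0]].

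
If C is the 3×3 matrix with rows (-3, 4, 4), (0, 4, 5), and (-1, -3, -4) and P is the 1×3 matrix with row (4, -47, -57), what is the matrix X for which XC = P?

Since C sits to the right of X, X = PC⁻¹.
C has determinant -1; C⁻¹ = [[1, -4, -4], [5, -16, -15], [-4, 13, 12]].
X = PC⁻¹ = [[4, -47, -57]] · [[1, -4, -4], [5, -16, -15], [-4, 13, 12]] = [[-3, -5, 5]].

X = [[-3, -5, 5]]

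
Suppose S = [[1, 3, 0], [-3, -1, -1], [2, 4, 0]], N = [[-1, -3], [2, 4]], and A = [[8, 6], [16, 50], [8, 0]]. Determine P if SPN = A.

P = S⁻¹AN⁻¹ (apply S⁻¹ on the left and N⁻¹ on the right).
S has determinant -2; S⁻¹ = [[-2, 0, 3/2], [1, 0, -1/2], [5, -1, -4]].
N has determinant 2; N⁻¹ = [[2, 3/2], [-1, -1/2]].
S⁻¹A = [[-4, -12], [4, 6], [-8, -20]].
P = (S⁻¹A)N⁻¹ = [[4, 0], [2, 3], [4, -2]].

P = [[4, 0], [2, 3], [4, -2]]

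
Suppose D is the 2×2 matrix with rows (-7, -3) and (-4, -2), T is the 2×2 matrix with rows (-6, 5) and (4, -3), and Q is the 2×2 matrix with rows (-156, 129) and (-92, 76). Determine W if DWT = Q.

W = [[-3, 0], [-1, 1]]

Isolating W: multiply by D⁻¹ from the left and T⁻¹ from the right, so W = D⁻¹QT⁻¹.
det D = 2, so D⁻¹ = [[-1, 3/2], [2, -7/2]].
T has determinant -2; T⁻¹ = [[3/2, 5/2], [2, 3]].
D⁻¹Q = [[18, -15], [10, -8]].
W = (D⁻¹Q)T⁻¹ = [[-3, 0], [-1, 1]].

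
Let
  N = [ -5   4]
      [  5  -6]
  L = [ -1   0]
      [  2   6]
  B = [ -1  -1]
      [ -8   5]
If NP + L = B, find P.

NP = B − L = [[0, -1], [-10, -1]].
Since N multiplies P on the left, P = N⁻¹(B − L).
det N = 10; the adjugate gives N⁻¹ = [[-3/5, -2/5], [-1/2, -1/2]].
P = N⁻¹(B − L) = [[4, 1], [5, 1]].

P = [[4, 1], [5, 1]]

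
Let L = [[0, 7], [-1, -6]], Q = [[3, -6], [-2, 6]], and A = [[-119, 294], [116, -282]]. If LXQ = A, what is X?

Isolating X: multiply by L⁻¹ from the left and Q⁻¹ from the right, so X = L⁻¹AQ⁻¹.
L has determinant 7; L⁻¹ = [[-6/7, -1], [1/7, 0]].
Q has determinant 6; Q⁻¹ = [[1, 1], [1/3, 1/2]].
L⁻¹A = [[-14, 30], [-17, 42]].
X = (L⁻¹A)Q⁻¹ = [[-4, 1], [-3, 4]].

X = [[-4, 1], [-3, 4]]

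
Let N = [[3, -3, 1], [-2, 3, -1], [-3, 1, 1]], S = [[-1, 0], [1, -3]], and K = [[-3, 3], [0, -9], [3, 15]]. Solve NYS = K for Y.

Y = [[5, 2], [5, 2], [2, -1]]

Y = N⁻¹KS⁻¹ (apply N⁻¹ on the left and S⁻¹ on the right).
det N = 4, so N⁻¹ = [[1, 1, 0], [5/4, 3/2, 1/4], [7/4, 3/2, 3/4]].
S has determinant 3; S⁻¹ = [[-1, 0], [-1/3, -1/3]].
N⁻¹K = [[-3, -6], [-3, -6], [-3, 3]].
Y = (N⁻¹K)S⁻¹ = [[5, 2], [5, 2], [2, -1]].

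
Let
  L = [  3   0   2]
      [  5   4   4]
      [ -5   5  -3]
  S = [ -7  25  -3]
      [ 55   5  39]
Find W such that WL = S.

Right-multiplying both sides by L⁻¹ gives W = SL⁻¹.
det L = -6; the adjugate gives L⁻¹ = [[16/3, -5/3, 4/3], [5/6, -1/6, 1/3], [-15/2, 5/2, -2]].
W = SL⁻¹ = [[-7, 25, -3], [55, 5, 39]] · [[16/3, -5/3, 4/3], [5/6, -1/6, 1/3], [-15/2, 5/2, -2]] = [[6, 0, 5], [5, 5, -3]].

W = [[6, 0, 5], [5, 5, -3]]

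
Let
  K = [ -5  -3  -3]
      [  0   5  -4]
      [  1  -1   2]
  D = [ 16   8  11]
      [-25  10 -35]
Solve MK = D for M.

Right-multiplying both sides by K⁻¹ gives M = DK⁻¹.
det K = -3, so K⁻¹ = [[-2, -3, -9], [4/3, 7/3, 20/3], [5/3, 8/3, 25/3]].
M = DK⁻¹ = [[16, 8, 11], [-25, 10, -35]] · [[-2, -3, -9], [4/3, 7/3, 20/3], [5/3, 8/3, 25/3]] = [[-3, 0, 1], [5, 5, 0]].

M = [[-3, 0, 1], [5, 5, 0]]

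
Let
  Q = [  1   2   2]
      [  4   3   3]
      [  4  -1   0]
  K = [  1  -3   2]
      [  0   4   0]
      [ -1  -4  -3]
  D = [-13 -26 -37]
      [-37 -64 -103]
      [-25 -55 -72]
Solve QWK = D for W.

W = Q⁻¹DK⁻¹ (apply Q⁻¹ on the left and K⁻¹ on the right).
Q has determinant -5; Q⁻¹ = [[-3/5, 2/5, 0], [-12/5, 8/5, -1], [16/5, -9/5, 1]].
det K = -4, so K⁻¹ = [[3, 17/4, 2], [0, 1/4, 0], [-1, -7/4, -1]].
Q⁻¹D = [[-7, -10, -19], [-3, 15, -4], [0, -23, -5]].
W = (Q⁻¹D)K⁻¹ = [[-2, 1, 5], [-5, -2, -2], [5, 3, 5]].

W = [[-2, 1, 5], [-5, -2, -2], [5, 3, 5]]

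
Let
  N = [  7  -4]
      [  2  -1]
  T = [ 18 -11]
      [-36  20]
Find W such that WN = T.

W = [[4, -5], [-4, -4]]

Right-multiplying both sides by N⁻¹ gives W = TN⁻¹.
det N = 1; the adjugate gives N⁻¹ = [[-1, 4], [-2, 7]].
W = TN⁻¹ = [[18, -11], [-36, 20]] · [[-1, 4], [-2, 7]] = [[4, -5], [-4, -4]].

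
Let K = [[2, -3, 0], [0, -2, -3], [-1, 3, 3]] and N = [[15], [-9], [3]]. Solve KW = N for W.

K is on the left of W, so left-multiply by K⁻¹: W = K⁻¹N.
det K = -3; the adjugate gives K⁻¹ = [[-1, -3, -3], [-1, -2, -2], [2/3, 1, 4/3]].
W = K⁻¹N = [[-1, -3, -3], [-1, -2, -2], [2/3, 1, 4/3]] · [[15], [-9], [3]] = [[3], [-3], [5]].

W = [[3], [-3], [5]]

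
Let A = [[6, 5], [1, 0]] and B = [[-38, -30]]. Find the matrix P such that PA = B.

A is on the right of P, so right-multiply by A⁻¹: P = BA⁻¹.
det A = -5, so A⁻¹ = [[0, 1], [1/5, -6/5]].
P = BA⁻¹ = [[-38, -30]] · [[0, 1], [1/5, -6/5]] = [[-6, -2]].

P = [[-6, -2]]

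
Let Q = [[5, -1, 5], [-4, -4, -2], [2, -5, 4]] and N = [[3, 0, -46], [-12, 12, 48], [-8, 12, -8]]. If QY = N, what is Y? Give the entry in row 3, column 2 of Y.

6

Q is on the left of Y, so left-multiply by Q⁻¹: Y = Q⁻¹N.
Q has determinant -2; Q⁻¹ = [[13, 21/2, -11], [-6, -5, 5], [-14, -23/2, 12]].
Y = Q⁻¹N = [[13, 21/2, -11], [-6, -5, 5], [-14, -23/2, 12]] · [[3, 0, -46], [-12, 12, 48], [-8, 12, -8]] = [[1, -6, -6], [2, 0, -4], [0, 6, -4]].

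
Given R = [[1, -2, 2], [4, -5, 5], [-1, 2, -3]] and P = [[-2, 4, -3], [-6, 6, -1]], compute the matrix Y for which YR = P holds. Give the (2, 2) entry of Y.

-2

R is on the right of Y, so right-multiply by R⁻¹: Y = PR⁻¹.
R has determinant -3; R⁻¹ = [[-5/3, 2/3, 0], [-7/3, 1/3, -1], [-1, 0, -1]].
Y = PR⁻¹ = [[-2, 4, -3], [-6, 6, -1]] · [[-5/3, 2/3, 0], [-7/3, 1/3, -1], [-1, 0, -1]] = [[-3, 0, -1], [-3, -2, -5]].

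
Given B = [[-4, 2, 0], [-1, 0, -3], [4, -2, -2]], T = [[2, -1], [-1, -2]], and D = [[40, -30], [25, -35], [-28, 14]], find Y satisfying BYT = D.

Y = [[-5, -3], [1, -4], [-4, -2]]

Y = B⁻¹DT⁻¹ (apply B⁻¹ on the left and T⁻¹ on the right).
det B = -4, so B⁻¹ = [[3/2, -1, 3/2], [7/2, -2, 3], [-1/2, 0, -1/2]].
det T = -5, so T⁻¹ = [[2/5, -1/5], [-1/5, -2/5]].
B⁻¹D = [[-7, 11], [6, 7], [-6, 8]].
Y = (B⁻¹D)T⁻¹ = [[-5, -3], [1, -4], [-4, -2]].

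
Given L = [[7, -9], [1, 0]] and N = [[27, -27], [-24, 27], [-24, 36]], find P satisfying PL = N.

Since L sits to the right of P, P = NL⁻¹.
det L = 9, so L⁻¹ = [[0, 1], [-1/9, 7/9]].
P = NL⁻¹ = [[27, -27], [-24, 27], [-24, 36]] · [[0, 1], [-1/9, 7/9]] = [[3, 6], [-3, -3], [-4, 4]].

P = [[3, 6], [-3, -3], [-4, 4]]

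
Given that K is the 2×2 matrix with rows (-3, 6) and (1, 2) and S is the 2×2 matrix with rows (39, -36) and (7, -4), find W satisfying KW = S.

W = [[-3, 4], [5, -4]]

Left-multiplying both sides by K⁻¹ gives W = K⁻¹S.
det K = -12, so K⁻¹ = [[-1/6, 1/2], [1/12, 1/4]].
W = K⁻¹S = [[-1/6, 1/2], [1/12, 1/4]] · [[39, -36], [7, -4]] = [[-3, 4], [5, -4]].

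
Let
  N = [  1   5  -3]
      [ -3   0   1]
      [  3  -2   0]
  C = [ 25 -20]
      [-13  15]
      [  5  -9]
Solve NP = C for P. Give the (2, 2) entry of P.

Since N multiplies P on the left, P = N⁻¹C.
det N = -1, so N⁻¹ = [[-2, -6, -5], [-3, -9, -8], [-6, -17, -15]].
P = N⁻¹C = [[-2, -6, -5], [-3, -9, -8], [-6, -17, -15]] · [[25, -20], [-13, 15], [5, -9]] = [[3, -5], [2, -3], [-4, 0]].

-3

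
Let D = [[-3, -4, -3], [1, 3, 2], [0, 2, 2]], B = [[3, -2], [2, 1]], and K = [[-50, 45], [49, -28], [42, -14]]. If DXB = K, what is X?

X = D⁻¹KB⁻¹ (apply D⁻¹ on the left and B⁻¹ on the right).
det D = -4, so D⁻¹ = [[-1/2, -1/2, -1/4], [1/2, 3/2, -3/4], [-1/2, -3/2, 5/4]].
det B = 7; the adjugate gives B⁻¹ = [[1/7, 2/7], [-2/7, 3/7]].
D⁻¹K = [[-10, -5], [17, -9], [4, 2]].
X = (D⁻¹K)B⁻¹ = [[0, -5], [5, 1], [0, 2]].

X = [[0, -5], [5, 1], [0, 2]]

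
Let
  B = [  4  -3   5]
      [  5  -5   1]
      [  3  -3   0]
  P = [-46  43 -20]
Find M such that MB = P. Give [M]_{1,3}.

Since B sits to the right of M, M = PB⁻¹.
det B = 3, so B⁻¹ = [[1, -5, 22/3], [1, -5, 7], [0, 1, -5/3]].
M = PB⁻¹ = [[-46, 43, -20]] · [[1, -5, 22/3], [1, -5, 7], [0, 1, -5/3]] = [[-3, -5, -3]].

-3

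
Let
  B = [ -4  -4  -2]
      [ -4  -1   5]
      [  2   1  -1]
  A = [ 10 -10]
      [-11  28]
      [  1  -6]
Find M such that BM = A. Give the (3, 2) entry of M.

Left-multiplying both sides by B⁻¹ gives M = B⁻¹A.
det B = -4; the adjugate gives B⁻¹ = [[1, 3/2, 11/2], [-3/2, -2, -7], [1/2, 1, 3]].
M = B⁻¹A = [[1, 3/2, 11/2], [-3/2, -2, -7], [1/2, 1, 3]] · [[10, -10], [-11, 28], [1, -6]] = [[-1, -1], [0, 1], [-3, 5]].

5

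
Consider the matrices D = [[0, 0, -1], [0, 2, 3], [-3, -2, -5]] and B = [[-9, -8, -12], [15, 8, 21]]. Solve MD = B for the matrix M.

M = [[-6, -1, 3], [1, -1, -5]]

Right-multiplying both sides by D⁻¹ gives M = BD⁻¹.
det D = -6; the adjugate gives D⁻¹ = [[2/3, -1/3, -1/3], [3/2, 1/2, 0], [-1, 0, 0]].
M = BD⁻¹ = [[-9, -8, -12], [15, 8, 21]] · [[2/3, -1/3, -1/3], [3/2, 1/2, 0], [-1, 0, 0]] = [[-6, -1, 3], [1, -1, -5]].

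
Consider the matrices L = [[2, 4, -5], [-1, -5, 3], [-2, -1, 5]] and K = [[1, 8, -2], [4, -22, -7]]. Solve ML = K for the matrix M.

M = [[4, 1, 3], [1, 6, -4]]

L is on the right of M, so right-multiply by L⁻¹: M = KL⁻¹.
det L = -3; the adjugate gives L⁻¹ = [[22/3, 5, 13/3], [1/3, 0, 1/3], [3, 2, 2]].
M = KL⁻¹ = [[1, 8, -2], [4, -22, -7]] · [[22/3, 5, 13/3], [1/3, 0, 1/3], [3, 2, 2]] = [[4, 1, 3], [1, 6, -4]].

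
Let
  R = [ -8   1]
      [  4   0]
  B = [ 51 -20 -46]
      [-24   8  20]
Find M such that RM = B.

M = [[-6, 2, 5], [3, -4, -6]]

Since R multiplies M on the left, M = R⁻¹B.
R has determinant -4; R⁻¹ = [[0, 1/4], [1, 2]].
M = R⁻¹B = [[0, 1/4], [1, 2]] · [[51, -20, -46], [-24, 8, 20]] = [[-6, 2, 5], [3, -4, -6]].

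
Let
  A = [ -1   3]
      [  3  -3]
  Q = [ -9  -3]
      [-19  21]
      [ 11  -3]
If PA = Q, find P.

P = [[-6, -5], [1, -6], [4, 5]]

Right-multiplying both sides by A⁻¹ gives P = QA⁻¹.
A has determinant -6; A⁻¹ = [[1/2, 1/2], [1/2, 1/6]].
P = QA⁻¹ = [[-9, -3], [-19, 21], [11, -3]] · [[1/2, 1/2], [1/2, 1/6]] = [[-6, -5], [1, -6], [4, 5]].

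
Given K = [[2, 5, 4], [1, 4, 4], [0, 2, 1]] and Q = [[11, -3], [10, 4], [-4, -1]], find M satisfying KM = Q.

K is on the left of M, so left-multiply by K⁻¹: M = K⁻¹Q.
det K = -5, so K⁻¹ = [[4/5, -3/5, -4/5], [1/5, -2/5, 4/5], [-2/5, 4/5, -3/5]].
M = K⁻¹Q = [[4/5, -3/5, -4/5], [1/5, -2/5, 4/5], [-2/5, 4/5, -3/5]] · [[11, -3], [10, 4], [-4, -1]] = [[6, -4], [-5, -3], [6, 5]].

M = [[6, -4], [-5, -3], [6, 5]]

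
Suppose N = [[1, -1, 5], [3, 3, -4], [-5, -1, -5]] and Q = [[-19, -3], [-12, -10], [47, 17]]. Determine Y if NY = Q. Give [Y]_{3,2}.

1

Since N multiplies Y on the left, Y = N⁻¹Q.
det N = 6; the adjugate gives N⁻¹ = [[-19/6, -5/3, -11/6], [35/6, 10/3, 19/6], [2, 1, 1]].
Y = N⁻¹Q = [[-19/6, -5/3, -11/6], [35/6, 10/3, 19/6], [2, 1, 1]] · [[-19, -3], [-12, -10], [47, 17]] = [[-6, -5], [-2, 3], [-3, 1]].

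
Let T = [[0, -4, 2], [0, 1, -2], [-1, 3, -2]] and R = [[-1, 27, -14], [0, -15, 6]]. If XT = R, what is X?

Since T sits to the right of X, X = RT⁻¹.
det T = -6, so T⁻¹ = [[-2/3, 1/3, -1], [-1/3, -1/3, 0], [-1/6, -2/3, 0]].
X = RT⁻¹ = [[-1, 27, -14], [0, -15, 6]] · [[-2/3, 1/3, -1], [-1/3, -1/3, 0], [-1/6, -2/3, 0]] = [[-6, 0, 1], [4, 1, 0]].

X = [[-6, 0, 1], [4, 1, 0]]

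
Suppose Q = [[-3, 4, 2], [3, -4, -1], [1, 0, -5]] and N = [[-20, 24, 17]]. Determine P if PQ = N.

P = [[1, -5, -2]]

Since Q sits to the right of P, P = NQ⁻¹.
det Q = 4, so Q⁻¹ = [[5, 5, 1], [7/2, 13/4, 3/4], [1, 1, 0]].
P = NQ⁻¹ = [[-20, 24, 17]] · [[5, 5, 1], [7/2, 13/4, 3/4], [1, 1, 0]] = [[1, -5, -2]].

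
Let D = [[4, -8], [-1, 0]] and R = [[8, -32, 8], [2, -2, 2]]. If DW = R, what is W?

W = [[-2, 2, -2], [-2, 5, -2]]

Since D multiplies W on the left, W = D⁻¹R.
D has determinant -8; D⁻¹ = [[0, -1], [-1/8, -1/2]].
W = D⁻¹R = [[0, -1], [-1/8, -1/2]] · [[8, -32, 8], [2, -2, 2]] = [[-2, 2, -2], [-2, 5, -2]].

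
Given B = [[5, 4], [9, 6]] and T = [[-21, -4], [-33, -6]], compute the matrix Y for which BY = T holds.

Y = [[-1, 0], [-4, -1]]

Left-multiplying both sides by B⁻¹ gives Y = B⁻¹T.
det B = -6, so B⁻¹ = [[-1, 2/3], [3/2, -5/6]].
Y = B⁻¹T = [[-1, 2/3], [3/2, -5/6]] · [[-21, -4], [-33, -6]] = [[-1, 0], [-4, -1]].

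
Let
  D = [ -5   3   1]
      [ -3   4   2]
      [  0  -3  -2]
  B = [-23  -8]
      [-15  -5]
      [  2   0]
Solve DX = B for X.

X = [[5, 1], [2, -2], [-4, 3]]

D is on the left of X, so left-multiply by D⁻¹: X = D⁻¹B.
D has determinant 1; D⁻¹ = [[-2, 3, 2], [-6, 10, 7], [9, -15, -11]].
X = D⁻¹B = [[-2, 3, 2], [-6, 10, 7], [9, -15, -11]] · [[-23, -8], [-15, -5], [2, 0]] = [[5, 1], [2, -2], [-4, 3]].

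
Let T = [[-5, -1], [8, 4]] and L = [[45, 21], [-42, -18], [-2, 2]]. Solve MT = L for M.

T is on the right of M, so right-multiply by T⁻¹: M = LT⁻¹.
det T = -12, so T⁻¹ = [[-1/3, -1/12], [2/3, 5/12]].
M = LT⁻¹ = [[45, 21], [-42, -18], [-2, 2]] · [[-1/3, -1/12], [2/3, 5/12]] = [[-1, 5], [2, -4], [2, 1]].

M = [[-1, 5], [2, -4], [2, 1]]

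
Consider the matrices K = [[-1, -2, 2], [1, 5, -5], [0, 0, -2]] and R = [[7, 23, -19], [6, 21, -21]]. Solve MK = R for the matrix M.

K is on the right of M, so right-multiply by K⁻¹: M = RK⁻¹.
det K = 6, so K⁻¹ = [[-5/3, -2/3, 0], [1/3, 1/3, -1/2], [0, 0, -1/2]].
M = RK⁻¹ = [[7, 23, -19], [6, 21, -21]] · [[-5/3, -2/3, 0], [1/3, 1/3, -1/2], [0, 0, -1/2]] = [[-4, 3, -2], [-3, 3, 0]].

M = [[-4, 3, -2], [-3, 3, 0]]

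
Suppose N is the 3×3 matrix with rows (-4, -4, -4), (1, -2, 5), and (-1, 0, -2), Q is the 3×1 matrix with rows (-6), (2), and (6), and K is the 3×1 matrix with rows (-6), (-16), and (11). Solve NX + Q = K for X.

X = [[1], [2], [-3]]

NX = K − Q = [[0], [-18], [5]].
Left-multiplying both sides by N⁻¹ gives X = N⁻¹(K − Q).
det N = 4; the adjugate gives N⁻¹ = [[1, -2, -7], [-3/4, 1, 4], [-1/2, 1, 3]].
X = N⁻¹(K − Q) = [[1], [2], [-3]].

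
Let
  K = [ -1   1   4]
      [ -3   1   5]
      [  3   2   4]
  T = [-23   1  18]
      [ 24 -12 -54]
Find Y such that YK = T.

K is on the right of Y, so right-multiply by K⁻¹: Y = TK⁻¹.
K has determinant -3; K⁻¹ = [[2, -4/3, -1/3], [-9, 16/3, 7/3], [3, -5/3, -2/3]].
Y = TK⁻¹ = [[-23, 1, 18], [24, -12, -54]] · [[2, -4/3, -1/3], [-9, 16/3, 7/3], [3, -5/3, -2/3]] = [[-1, 6, -2], [-6, -6, 0]].

Y = [[-1, 6, -2], [-6, -6, 0]]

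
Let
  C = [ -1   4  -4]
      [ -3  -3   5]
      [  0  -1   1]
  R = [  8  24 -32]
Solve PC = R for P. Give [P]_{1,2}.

Since C sits to the right of P, P = RC⁻¹.
C has determinant -2; C⁻¹ = [[-1, 0, -4], [-3/2, 1/2, -17/2], [-3/2, 1/2, -15/2]].
P = RC⁻¹ = [[8, 24, -32]] · [[-1, 0, -4], [-3/2, 1/2, -17/2], [-3/2, 1/2, -15/2]] = [[4, -4, 4]].

-4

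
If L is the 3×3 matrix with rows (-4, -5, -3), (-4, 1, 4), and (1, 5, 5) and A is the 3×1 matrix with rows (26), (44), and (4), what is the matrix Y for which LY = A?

Since L multiplies Y on the left, Y = L⁻¹A.
det L = 3; the adjugate gives L⁻¹ = [[-5, 10/3, -17/3], [8, -17/3, 28/3], [-7, 5, -8]].
Y = L⁻¹A = [[-5, 10/3, -17/3], [8, -17/3, 28/3], [-7, 5, -8]] · [[26], [44], [4]] = [[-6], [-4], [6]].

Y = [[-6], [-4], [6]]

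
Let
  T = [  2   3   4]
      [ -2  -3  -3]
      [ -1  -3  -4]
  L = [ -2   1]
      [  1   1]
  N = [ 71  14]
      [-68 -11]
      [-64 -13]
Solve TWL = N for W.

Isolating W: multiply by T⁻¹ from the left and L⁻¹ from the right, so W = T⁻¹NL⁻¹.
T has determinant 3; T⁻¹ = [[1, 0, 1], [-5/3, -4/3, -2/3], [1, 1, 0]].
L has determinant -3; L⁻¹ = [[-1/3, 1/3], [1/3, 2/3]].
T⁻¹N = [[7, 1], [15, 0], [3, 3]].
W = (T⁻¹N)L⁻¹ = [[-2, 3], [-5, 5], [0, 3]].

W = [[-2, 3], [-5, 5], [0, 3]]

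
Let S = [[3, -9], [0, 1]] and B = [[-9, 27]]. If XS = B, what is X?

X = [[-3, 0]]

Right-multiplying both sides by S⁻¹ gives X = BS⁻¹.
S has determinant 3; S⁻¹ = [[1/3, 3], [0, 1]].
X = BS⁻¹ = [[-9, 27]] · [[1/3, 3], [0, 1]] = [[-3, 0]].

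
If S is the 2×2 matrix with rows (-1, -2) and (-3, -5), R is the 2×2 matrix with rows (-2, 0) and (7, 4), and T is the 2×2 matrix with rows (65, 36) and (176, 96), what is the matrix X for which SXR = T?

X = [[3, -3], [-1, -3]]

Left-multiply by S⁻¹ and right-multiply by R⁻¹: X = S⁻¹TR⁻¹.
det S = -1; the adjugate gives S⁻¹ = [[5, -2], [-3, 1]].
R has determinant -8; R⁻¹ = [[-1/2, 0], [7/8, 1/4]].
S⁻¹T = [[-27, -12], [-19, -12]].
X = (S⁻¹T)R⁻¹ = [[3, -3], [-1, -3]].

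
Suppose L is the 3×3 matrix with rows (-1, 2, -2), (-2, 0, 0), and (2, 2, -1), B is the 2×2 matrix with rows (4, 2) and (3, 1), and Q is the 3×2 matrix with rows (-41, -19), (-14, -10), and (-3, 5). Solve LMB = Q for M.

Isolating M: multiply by L⁻¹ from the left and B⁻¹ from the right, so M = L⁻¹QB⁻¹.
det L = 4, so L⁻¹ = [[0, -1/2, 0], [-1/2, 5/4, 1], [-1, 3/2, 1]].
det B = -2, so B⁻¹ = [[-1/2, 1], [3/2, -2]].
L⁻¹Q = [[7, 5], [0, 2], [17, 9]].
M = (L⁻¹Q)B⁻¹ = [[4, -3], [3, -4], [5, -1]].

M = [[4, -3], [3, -4], [5, -1]]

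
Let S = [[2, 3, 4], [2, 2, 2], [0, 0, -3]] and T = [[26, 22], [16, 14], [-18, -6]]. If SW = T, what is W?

Since S multiplies W on the left, W = S⁻¹T.
det S = 6; the adjugate gives S⁻¹ = [[-1, 3/2, -1/3], [1, -1, 2/3], [0, 0, -1/3]].
W = S⁻¹T = [[-1, 3/2, -1/3], [1, -1, 2/3], [0, 0, -1/3]] · [[26, 22], [16, 14], [-18, -6]] = [[4, 1], [-2, 4], [6, 2]].

W = [[4, 1], [-2, 4], [6, 2]]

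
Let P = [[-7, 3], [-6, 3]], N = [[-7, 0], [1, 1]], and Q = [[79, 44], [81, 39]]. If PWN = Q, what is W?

W = [[-1, -5], [-4, 3]]

W = P⁻¹QN⁻¹ (apply P⁻¹ on the left and N⁻¹ on the right).
det P = -3, so P⁻¹ = [[-1, 1], [-2, 7/3]].
N has determinant -7; N⁻¹ = [[-1/7, 0], [1/7, 1]].
P⁻¹Q = [[2, -5], [31, 3]].
W = (P⁻¹Q)N⁻¹ = [[-1, -5], [-4, 3]].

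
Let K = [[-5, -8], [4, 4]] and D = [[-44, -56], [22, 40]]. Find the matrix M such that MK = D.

M = [[4, -6], [-6, -2]]

K is on the right of M, so right-multiply by K⁻¹: M = DK⁻¹.
K has determinant 12; K⁻¹ = [[1/3, 2/3], [-1/3, -5/12]].
M = DK⁻¹ = [[-44, -56], [22, 40]] · [[1/3, 2/3], [-1/3, -5/12]] = [[4, -6], [-6, -2]].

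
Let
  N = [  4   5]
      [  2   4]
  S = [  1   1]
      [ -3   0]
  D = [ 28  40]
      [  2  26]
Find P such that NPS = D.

P = [[5, -4], [4, 4]]

P = N⁻¹DS⁻¹ (apply N⁻¹ on the left and S⁻¹ on the right).
det N = 6, so N⁻¹ = [[2/3, -5/6], [-1/3, 2/3]].
det S = 3, so S⁻¹ = [[0, -1/3], [1, 1/3]].
N⁻¹D = [[17, 5], [-8, 4]].
P = (N⁻¹D)S⁻¹ = [[5, -4], [4, 4]].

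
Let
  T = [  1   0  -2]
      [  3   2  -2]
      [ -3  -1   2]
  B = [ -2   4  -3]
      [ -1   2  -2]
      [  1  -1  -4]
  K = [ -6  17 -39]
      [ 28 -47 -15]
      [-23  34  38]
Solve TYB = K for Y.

Left-multiply by T⁻¹ and right-multiply by B⁻¹: Y = T⁻¹KB⁻¹.
T has determinant -4; T⁻¹ = [[-1/2, -1/2, -1], [0, 1, 1], [-3/4, -1/4, -1/2]].
det B = -1; the adjugate gives B⁻¹ = [[10, -19, 2], [6, -11, 1], [1, -2, 0]].
T⁻¹K = [[12, -19, -11], [5, -13, 23], [9, -18, 14]].
Y = (T⁻¹K)B⁻¹ = [[-5, 3, 5], [-5, 2, -3], [-4, -1, 0]].

Y = [[-5, 3, 5], [-5, 2, -3], [-4, -1, 0]]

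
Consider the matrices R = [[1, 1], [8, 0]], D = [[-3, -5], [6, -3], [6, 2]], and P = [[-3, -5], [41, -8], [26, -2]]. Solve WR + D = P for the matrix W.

W = [[0, 0], [-5, 5], [-4, 3]]

WR = P − D = [[0, 0], [35, -5], [20, -4]].
R is on the right of W, so right-multiply by R⁻¹: W = (P − D)R⁻¹.
det R = -8, so R⁻¹ = [[0, 1/8], [1, -1/8]].
W = (P − D)R⁻¹ = [[0, 0], [-5, 5], [-4, 3]].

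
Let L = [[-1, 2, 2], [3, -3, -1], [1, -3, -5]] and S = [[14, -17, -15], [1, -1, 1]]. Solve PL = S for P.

P = [[5, 5, 4], [-2, 0, -1]]

Since L sits to the right of P, P = SL⁻¹.
det L = 4, so L⁻¹ = [[3, 1, 1], [7/2, 3/4, 5/4], [-3/2, -1/4, -3/4]].
P = SL⁻¹ = [[14, -17, -15], [1, -1, 1]] · [[3, 1, 1], [7/2, 3/4, 5/4], [-3/2, -1/4, -3/4]] = [[5, 5, 4], [-2, 0, -1]].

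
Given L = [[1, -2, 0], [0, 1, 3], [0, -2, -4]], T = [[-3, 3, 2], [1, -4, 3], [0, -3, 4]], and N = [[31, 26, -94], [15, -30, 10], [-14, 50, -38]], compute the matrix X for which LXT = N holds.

X = [[-5, -2, -1], [4, 3, 5], [-3, -1, 0]]

X = L⁻¹NT⁻¹ (apply L⁻¹ on the left and T⁻¹ on the right).
L has determinant 2; L⁻¹ = [[1, -4, -3], [0, -2, -3/2], [0, 1, 1/2]].
det T = 3; the adjugate gives T⁻¹ = [[-7/3, -6, 17/3], [-4/3, -4, 11/3], [-1, -3, 3]].
L⁻¹N = [[13, -4, -20], [-9, -15, 37], [8, -5, -9]].
X = (L⁻¹N)T⁻¹ = [[-5, -2, -1], [4, 3, 5], [-3, -1, 0]].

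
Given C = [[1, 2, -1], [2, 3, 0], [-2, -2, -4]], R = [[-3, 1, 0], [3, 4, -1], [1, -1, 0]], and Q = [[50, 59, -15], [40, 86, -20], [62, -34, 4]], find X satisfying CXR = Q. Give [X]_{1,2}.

Left-multiply by C⁻¹ and right-multiply by R⁻¹: X = C⁻¹QR⁻¹.
det C = 2; the adjugate gives C⁻¹ = [[-6, 5, 3/2], [4, -3, -1], [1, -1, -1/2]].
det R = 2, so R⁻¹ = [[-1/2, 0, -1/2], [-1/2, 0, -3/2], [-7/2, -1, -15/2]].
C⁻¹Q = [[-7, 25, -4], [18, 12, -4], [-21, -10, 3]].
X = (C⁻¹Q)R⁻¹ = [[5, 4, -4], [-1, 4, 3], [5, -3, 3]].

4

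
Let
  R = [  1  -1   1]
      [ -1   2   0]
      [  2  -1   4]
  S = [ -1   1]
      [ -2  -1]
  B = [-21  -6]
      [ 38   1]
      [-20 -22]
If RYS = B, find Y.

Y = R⁻¹BS⁻¹ (apply R⁻¹ on the left and S⁻¹ on the right).
det R = 1, so R⁻¹ = [[8, 3, -2], [4, 2, -1], [-3, -1, 1]].
det S = 3, so S⁻¹ = [[-1/3, -1/3], [2/3, -1/3]].
R⁻¹B = [[-14, -1], [12, 0], [5, -5]].
Y = (R⁻¹B)S⁻¹ = [[4, 5], [-4, -4], [-5, 0]].

Y = [[4, 5], [-4, -4], [-5, 0]]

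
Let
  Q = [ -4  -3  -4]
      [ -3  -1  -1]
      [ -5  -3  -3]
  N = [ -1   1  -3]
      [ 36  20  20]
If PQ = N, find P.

Q is on the right of P, so right-multiply by Q⁻¹: P = NQ⁻¹.
det Q = -4; the adjugate gives Q⁻¹ = [[0, -3/4, 1/4], [1, 2, -2], [-1, -3/4, 5/4]].
P = NQ⁻¹ = [[-1, 1, -3], [36, 20, 20]] · [[0, -3/4, 1/4], [1, 2, -2], [-1, -3/4, 5/4]] = [[4, 5, -6], [0, -2, -6]].

P = [[4, 5, -6], [0, -2, -6]]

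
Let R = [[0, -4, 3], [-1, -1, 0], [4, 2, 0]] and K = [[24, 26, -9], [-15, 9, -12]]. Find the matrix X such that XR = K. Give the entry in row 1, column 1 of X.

-3

R is on the right of X, so right-multiply by R⁻¹: X = KR⁻¹.
R has determinant 6; R⁻¹ = [[0, 1, 1/2], [0, -2, -1/2], [1/3, -8/3, -2/3]].
X = KR⁻¹ = [[24, 26, -9], [-15, 9, -12]] · [[0, 1, 1/2], [0, -2, -1/2], [1/3, -8/3, -2/3]] = [[-3, -4, 5], [-4, -1, -4]].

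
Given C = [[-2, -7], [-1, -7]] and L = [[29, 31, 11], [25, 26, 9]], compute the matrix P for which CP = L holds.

Left-multiplying both sides by C⁻¹ gives P = C⁻¹L.
C has determinant 7; C⁻¹ = [[-1, 1], [1/7, -2/7]].
P = C⁻¹L = [[-1, 1], [1/7, -2/7]] · [[29, 31, 11], [25, 26, 9]] = [[-4, -5, -2], [-3, -3, -1]].

P = [[-4, -5, -2], [-3, -3, -1]]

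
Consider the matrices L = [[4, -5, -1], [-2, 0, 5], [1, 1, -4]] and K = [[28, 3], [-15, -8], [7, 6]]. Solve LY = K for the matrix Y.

L is on the left of Y, so left-multiply by L⁻¹: Y = L⁻¹K.
det L = -3; the adjugate gives L⁻¹ = [[5/3, 7, 25/3], [1, 5, 6], [2/3, 3, 10/3]].
Y = L⁻¹K = [[5/3, 7, 25/3], [1, 5, 6], [2/3, 3, 10/3]] · [[28, 3], [-15, -8], [7, 6]] = [[0, -1], [-5, -1], [-3, -2]].

Y = [[0, -1], [-5, -1], [-3, -2]]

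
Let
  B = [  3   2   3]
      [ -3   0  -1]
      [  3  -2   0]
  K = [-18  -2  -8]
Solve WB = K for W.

B is on the right of W, so right-multiply by B⁻¹: W = KB⁻¹.
B has determinant 6; B⁻¹ = [[-1/3, -1, -1/3], [-1/2, -3/2, -1], [1, 2, 1]].
W = KB⁻¹ = [[-18, -2, -8]] · [[-1/3, -1, -1/3], [-1/2, -3/2, -1], [1, 2, 1]] = [[-1, 5, 0]].

W = [[-1, 5, 0]]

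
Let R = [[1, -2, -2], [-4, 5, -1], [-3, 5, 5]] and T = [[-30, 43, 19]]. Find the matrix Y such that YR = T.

Since R sits to the right of Y, Y = TR⁻¹.
det R = -6, so R⁻¹ = [[-5, 0, -2], [-23/6, 1/6, -3/2], [5/6, -1/6, 1/2]].
Y = TR⁻¹ = [[-30, 43, 19]] · [[-5, 0, -2], [-23/6, 1/6, -3/2], [5/6, -1/6, 1/2]] = [[1, 4, 5]].

Y = [[1, 4, 5]]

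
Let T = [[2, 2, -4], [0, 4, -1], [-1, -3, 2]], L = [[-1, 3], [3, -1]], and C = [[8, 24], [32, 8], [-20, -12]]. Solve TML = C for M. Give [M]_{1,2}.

-2

Left-multiply by T⁻¹ and right-multiply by L⁻¹: M = T⁻¹CL⁻¹.
det T = -4; the adjugate gives T⁻¹ = [[-5/4, -2, -7/2], [-1/4, 0, -1/2], [-1, -1, -2]].
L has determinant -8; L⁻¹ = [[1/8, 3/8], [3/8, 1/8]].
T⁻¹C = [[-4, -4], [8, 0], [0, -8]].
M = (T⁻¹C)L⁻¹ = [[-2, -2], [1, 3], [-3, -1]].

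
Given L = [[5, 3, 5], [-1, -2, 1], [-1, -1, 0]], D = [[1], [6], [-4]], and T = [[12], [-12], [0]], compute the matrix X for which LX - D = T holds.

X = [[3], [1], [-1]]

LX = T + D = [[13], [-6], [-4]].
Since L multiplies X on the left, X = L⁻¹(T + D).
L has determinant -3; L⁻¹ = [[-1/3, 5/3, -13/3], [1/3, -5/3, 10/3], [1/3, -2/3, 7/3]].
X = L⁻¹(T + D) = [[3], [1], [-1]].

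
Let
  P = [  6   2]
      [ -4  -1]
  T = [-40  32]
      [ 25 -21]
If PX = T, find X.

X = [[-5, 5], [-5, 1]]

Left-multiplying both sides by P⁻¹ gives X = P⁻¹T.
det P = 2, so P⁻¹ = [[-1/2, -1], [2, 3]].
X = P⁻¹T = [[-1/2, -1], [2, 3]] · [[-40, 32], [25, -21]] = [[-5, 5], [-5, 1]].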